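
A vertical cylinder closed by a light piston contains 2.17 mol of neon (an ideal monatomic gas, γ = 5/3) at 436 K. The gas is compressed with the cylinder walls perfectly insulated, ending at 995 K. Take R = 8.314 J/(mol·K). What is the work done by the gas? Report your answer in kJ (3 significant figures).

W ≈ -15.1 kJ

Adiabatic ⇒ Q = 0, so W_by = −ΔU = nCᵥ(T₁ − T₂).
Cᵥ = 3R/2 = 12.47 J/(mol·K).
W = (2.17)(12.47)(436 − 995) = -15128 J.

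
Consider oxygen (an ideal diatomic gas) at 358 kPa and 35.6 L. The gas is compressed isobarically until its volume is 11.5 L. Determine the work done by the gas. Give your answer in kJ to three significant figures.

Isobaric: W = P ΔV.
W = (358 kPa)(11.5 − 35.6 L) = (358)(-24.1) = -8628 J.

W ≈ -8.63 kJ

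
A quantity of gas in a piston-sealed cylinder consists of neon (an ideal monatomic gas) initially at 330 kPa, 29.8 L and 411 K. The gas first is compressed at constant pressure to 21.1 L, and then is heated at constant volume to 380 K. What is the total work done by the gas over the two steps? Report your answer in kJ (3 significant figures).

W_total ≈ -2.87 kJ

Step 1 (isobaric): W = PΔV = (330 kPa)(21.1 − 29.8 L) = -2871 J.
Step 2 (isochoric): W = 0 (constant volume).
W_total = -2871 + 0 = -2871 J.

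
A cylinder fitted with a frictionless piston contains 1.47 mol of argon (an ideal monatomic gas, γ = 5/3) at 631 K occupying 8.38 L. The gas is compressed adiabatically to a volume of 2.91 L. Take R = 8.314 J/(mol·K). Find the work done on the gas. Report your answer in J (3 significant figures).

W ≈ 11800 J

Adiabatic: TV^(γ−1) = const with γ = 5/3.
T₂ = T₁ (V₁/V₂)^(γ−1) = 631 × (8.38/2.91)^0.667 = 631 × 2.024 = 1277 K.
W_by = nCᵥ(T₁ − T₂) = (1.47)(12.47)(631 − 1277) = -11847 J.
Work on gas = −W_by = 11847 J.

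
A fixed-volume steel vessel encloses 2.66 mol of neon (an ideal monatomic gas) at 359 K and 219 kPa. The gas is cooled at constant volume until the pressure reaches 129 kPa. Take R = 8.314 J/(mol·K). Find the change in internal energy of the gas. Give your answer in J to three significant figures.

ΔU ≈ -4890 J

Constant volume ⇒ W = 0, so Q = ΔU = nCᵥΔT with Cᵥ = 3R/2 = 12.47 J/(mol·K).
At constant V, T₂/T₁ = P₂/P₁ ⇒ ΔT = T₁(P₂/P₁ − 1) = 359·(129/219 − 1) = -147.5 K.
ΔU = (2.66)(12.47)(-147.5) = -4894 J.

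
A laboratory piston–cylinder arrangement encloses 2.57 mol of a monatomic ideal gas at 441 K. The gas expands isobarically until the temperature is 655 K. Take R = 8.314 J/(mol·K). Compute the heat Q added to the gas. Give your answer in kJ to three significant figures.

Q ≈ 11.4 kJ

Isobaric: W = nRΔT = (2.57)(8.314)(214) = 4573 J.
ΔU = nCᵥΔT with Cᵥ = 3R/2: ΔU = (2.57)(12.47)(214) = 6859 J.
Q = ΔU + W = 6859 + 4573 = 11431 J.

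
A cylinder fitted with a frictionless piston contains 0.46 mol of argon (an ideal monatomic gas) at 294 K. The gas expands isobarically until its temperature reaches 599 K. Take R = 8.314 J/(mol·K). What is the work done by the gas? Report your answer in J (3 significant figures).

Isobaric: W = P ΔV = nR ΔT.
W = (0.46)(8.314)(599 − 294) = 1166 J.

W ≈ 1170 J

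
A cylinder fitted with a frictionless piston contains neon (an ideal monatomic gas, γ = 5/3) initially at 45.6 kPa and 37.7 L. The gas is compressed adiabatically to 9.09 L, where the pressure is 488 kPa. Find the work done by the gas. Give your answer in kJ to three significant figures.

Adiabatic: W = (P₁V₁ − P₂V₂)/(γ − 1) with γ = 5/3.
P₁V₁ = 1719 J, P₂V₂ = 4436 J.
W = (1719 − 4436) / 0.6667 = -4075 J.

W ≈ -4.08 kJ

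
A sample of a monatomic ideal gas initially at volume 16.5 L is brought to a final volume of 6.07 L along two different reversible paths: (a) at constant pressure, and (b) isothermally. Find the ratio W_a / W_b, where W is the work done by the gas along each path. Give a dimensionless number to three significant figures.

W_a / W_b ≈ 0.632

Path (a) isobaric: W = P₁(V₂ − V₁) → W_a/(P₁V₁) = -0.6321.
Path (b) isothermal: W = P₁V₁ ln(V₂/V₁) → W_b/(P₁V₁) = -1.
W_a / W_b = -0.6321 / -1 = 0.6321.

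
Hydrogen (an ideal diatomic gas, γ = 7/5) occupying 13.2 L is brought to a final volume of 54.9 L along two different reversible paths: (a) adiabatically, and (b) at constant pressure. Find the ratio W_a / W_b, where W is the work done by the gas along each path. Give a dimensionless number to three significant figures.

W_a / W_b ≈ 0.344

Path (a) adiabatic: W = P₁V₁(1 − (V₁/V₂)^(γ−1))/(γ−1) → W_a/(P₁V₁) = 1.086.
Path (b) isobaric: W = P₁(V₂ − V₁) → W_b/(P₁V₁) = 3.159.
W_a / W_b = 1.086 / 3.159 = 0.3439.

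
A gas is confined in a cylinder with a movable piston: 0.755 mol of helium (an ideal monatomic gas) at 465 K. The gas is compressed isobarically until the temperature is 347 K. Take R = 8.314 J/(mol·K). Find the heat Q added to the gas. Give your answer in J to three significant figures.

Q ≈ -1850 J

Isobaric: W = nRΔT = (0.755)(8.314)(-118) = -740.7 J.
ΔU = nCᵥΔT with Cᵥ = 3R/2: ΔU = (0.755)(12.47)(-118) = -1111 J.
Q = ΔU + W = -1111 − 740.7 = -1852 J.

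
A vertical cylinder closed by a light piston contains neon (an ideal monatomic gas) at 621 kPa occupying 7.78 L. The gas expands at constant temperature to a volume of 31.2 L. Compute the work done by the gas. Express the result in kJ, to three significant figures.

W ≈ 6.71 kJ

Isothermal: W = nRT ln(V₂/V₁) = P₁V₁ ln(V₂/V₁).
P₁V₁ = (621 kPa)(7.78 L) = 4831 J.
W = 4831 × ln(31.2/7.78) = 4831 × 1.389
W_by_gas = 6710 J.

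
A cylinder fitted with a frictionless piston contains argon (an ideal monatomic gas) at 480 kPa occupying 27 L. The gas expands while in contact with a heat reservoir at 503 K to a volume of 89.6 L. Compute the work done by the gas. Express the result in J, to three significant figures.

W ≈ 15500 J

Isothermal: W = nRT ln(V₂/V₁) = P₁V₁ ln(V₂/V₁).
P₁V₁ = (480 kPa)(27 L) = 12960 J.
W = 12960 × ln(89.6/27) = 12960 × 1.2
W_by_gas = 15546 J.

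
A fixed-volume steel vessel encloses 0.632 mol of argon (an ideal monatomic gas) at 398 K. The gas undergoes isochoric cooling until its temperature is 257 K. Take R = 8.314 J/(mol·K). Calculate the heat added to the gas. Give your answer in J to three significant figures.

Q ≈ -1110 J

Constant volume ⇒ W = 0, so Q = ΔU = nCᵥΔT with Cᵥ = 3R/2 = 12.47 J/(mol·K).
ΔU = (0.632)(12.47)(257 − 398) = -1111 J.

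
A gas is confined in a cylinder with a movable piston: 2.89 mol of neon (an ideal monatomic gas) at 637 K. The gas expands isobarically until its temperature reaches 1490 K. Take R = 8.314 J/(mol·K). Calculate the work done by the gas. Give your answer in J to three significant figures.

Isobaric: W = P ΔV = nR ΔT.
W = (2.89)(8.314)(1490 − 637) = 20495 J.

W ≈ 20500 J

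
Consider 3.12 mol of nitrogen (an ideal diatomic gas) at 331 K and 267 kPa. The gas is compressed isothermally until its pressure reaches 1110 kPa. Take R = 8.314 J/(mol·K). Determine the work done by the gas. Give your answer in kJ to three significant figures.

W ≈ -12.2 kJ

Isothermal process: W = nRT ln(V₂/V₁) = nRT ln(P₁/P₂).
W = (3.12)(8.314)(331) × ln(267/1110)
  = 8586 × ln(0.2405) = 8586 × -1.425
W_by_gas = -12234 J.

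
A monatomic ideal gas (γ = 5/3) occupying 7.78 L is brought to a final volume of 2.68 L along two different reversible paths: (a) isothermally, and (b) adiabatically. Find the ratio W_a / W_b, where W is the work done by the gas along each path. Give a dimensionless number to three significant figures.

Path (a) isothermal: W = P₁V₁ ln(V₂/V₁) → W_a/(P₁V₁) = -1.066.
Path (b) adiabatic: W = P₁V₁(1 − (V₁/V₂)^(γ−1))/(γ−1) → W_b/(P₁V₁) = -1.552.
W_a / W_b = -1.066 / -1.552 = 0.6865.

W_a / W_b ≈ 0.686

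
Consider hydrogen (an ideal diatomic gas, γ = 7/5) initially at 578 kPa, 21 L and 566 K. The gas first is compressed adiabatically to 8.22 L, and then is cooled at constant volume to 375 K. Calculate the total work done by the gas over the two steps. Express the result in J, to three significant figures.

W_total ≈ -13800 J

Step 1 (adiabatic): W = (P₁V₁ − P₂V₂)/(γ−1) = (12138 − 17664)/0.4 = -13815 J.
Step 2 (isochoric): W = 0 (constant volume).
W_total = -13815 + 0 = -13815 J.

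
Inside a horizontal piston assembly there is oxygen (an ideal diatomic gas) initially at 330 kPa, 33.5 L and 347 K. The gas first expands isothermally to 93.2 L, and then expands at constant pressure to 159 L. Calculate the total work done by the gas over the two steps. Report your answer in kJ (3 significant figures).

W_total ≈ 19.1 kJ

Step 1 (isothermal): W = P₁V₁ ln(V₂/V₁) = (11055) ln(93.2/33.5) = 11312 J.
After step 1: P = 118.6 kPa, V = 93.2 L, T = 347 K.
Step 2 (isobaric): W = PΔV = (118.6 kPa)(159 − 93.2 L) = 7805 J.
W_total = 11312 + 7805 = 19116 J.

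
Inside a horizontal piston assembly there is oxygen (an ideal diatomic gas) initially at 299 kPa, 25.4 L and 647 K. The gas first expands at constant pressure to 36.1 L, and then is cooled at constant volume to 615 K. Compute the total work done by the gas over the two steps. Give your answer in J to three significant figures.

Step 1 (isobaric): W = PΔV = (299 kPa)(36.1 − 25.4 L) = 3199 J.
Step 2 (isochoric): W = 0 (constant volume).
W_total = 3199 + 0 = 3199 J.

W_total ≈ 3200 J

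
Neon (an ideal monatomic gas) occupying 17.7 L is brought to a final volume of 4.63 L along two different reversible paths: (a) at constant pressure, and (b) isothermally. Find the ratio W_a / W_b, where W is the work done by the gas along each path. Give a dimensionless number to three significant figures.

Path (a) isobaric: W = P₁(V₂ − V₁) → W_a/(P₁V₁) = -0.7384.
Path (b) isothermal: W = P₁V₁ ln(V₂/V₁) → W_b/(P₁V₁) = -1.341.
W_a / W_b = -0.7384 / -1.341 = 0.5506.

W_a / W_b ≈ 0.551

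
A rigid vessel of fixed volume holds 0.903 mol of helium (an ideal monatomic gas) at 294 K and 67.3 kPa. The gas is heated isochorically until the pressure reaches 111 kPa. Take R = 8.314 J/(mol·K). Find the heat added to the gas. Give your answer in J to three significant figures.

Q ≈ 2150 J

Constant volume ⇒ W = 0, so Q = ΔU = nCᵥΔT with Cᵥ = 3R/2 = 12.47 J/(mol·K).
At constant V, T₂/T₁ = P₂/P₁ ⇒ ΔT = T₁(P₂/P₁ − 1) = 294·(111/67.3 − 1) = 190.9 K.
ΔU = (0.903)(12.47)(190.9) = 2150 J.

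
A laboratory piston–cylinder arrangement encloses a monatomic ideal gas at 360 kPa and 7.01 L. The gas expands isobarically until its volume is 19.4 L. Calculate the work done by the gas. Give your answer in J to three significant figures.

Isobaric: W = P ΔV.
W = (360 kPa)(19.4 − 7.01 L) = (360)(12.39) = 4460 J.

W ≈ 4460 J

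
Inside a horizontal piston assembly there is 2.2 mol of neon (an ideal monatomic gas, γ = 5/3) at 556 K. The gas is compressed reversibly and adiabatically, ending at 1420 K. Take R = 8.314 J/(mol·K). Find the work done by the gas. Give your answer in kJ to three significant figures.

Adiabatic ⇒ Q = 0, so W_by = −ΔU = nCᵥ(T₁ − T₂).
Cᵥ = 3R/2 = 12.47 J/(mol·K).
W = (2.2)(12.47)(556 − 1420) = -23705 J.

W ≈ -23.7 kJ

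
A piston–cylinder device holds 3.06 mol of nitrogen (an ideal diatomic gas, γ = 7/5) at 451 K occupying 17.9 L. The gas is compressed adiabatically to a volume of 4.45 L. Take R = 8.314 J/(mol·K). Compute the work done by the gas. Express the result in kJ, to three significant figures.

W ≈ -21.4 kJ

Adiabatic: TV^(γ−1) = const with γ = 7/5.
T₂ = T₁ (V₁/V₂)^(γ−1) = 451 × (17.9/4.45)^0.4 = 451 × 1.745 = 787 K.
W_by = nCᵥ(T₁ − T₂) = (3.06)(20.79)(451 − 787) = -21370 J.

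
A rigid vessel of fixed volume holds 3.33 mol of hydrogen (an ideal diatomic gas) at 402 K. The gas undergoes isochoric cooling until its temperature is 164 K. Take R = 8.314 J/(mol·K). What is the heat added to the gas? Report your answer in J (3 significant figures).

Constant volume ⇒ W = 0, so Q = ΔU = nCᵥΔT with Cᵥ = 5R/2 = 20.79 J/(mol·K).
ΔU = (3.33)(20.79)(164 − 402) = -16473 J.

Q ≈ -16500 J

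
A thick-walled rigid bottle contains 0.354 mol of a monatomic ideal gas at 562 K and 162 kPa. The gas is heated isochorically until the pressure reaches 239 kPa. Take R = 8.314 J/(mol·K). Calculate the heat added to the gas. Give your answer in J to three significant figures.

Constant volume ⇒ W = 0, so Q = ΔU = nCᵥΔT with Cᵥ = 3R/2 = 12.47 J/(mol·K).
At constant V, T₂/T₁ = P₂/P₁ ⇒ ΔT = T₁(P₂/P₁ − 1) = 562·(239/162 − 1) = 267.1 K.
ΔU = (0.354)(12.47)(267.1) = 1179 J.

Q ≈ 1180 J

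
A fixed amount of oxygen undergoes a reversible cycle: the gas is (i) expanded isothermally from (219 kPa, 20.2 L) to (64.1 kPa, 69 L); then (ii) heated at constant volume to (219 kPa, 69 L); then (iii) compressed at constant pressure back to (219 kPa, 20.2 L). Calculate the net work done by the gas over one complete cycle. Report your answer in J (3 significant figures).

Leg (i): W = PᵢVᵢ ln(V_f/Vᵢ) = (4424) ln(69/20.2) = 5434 J.
Leg (ii): W = 0.
Leg (iii): W = PΔV = (219)(20.2 − 69) = -10687 J.
W_net = 5434 − 10687 = -5253 J.

W_net ≈ -5250 J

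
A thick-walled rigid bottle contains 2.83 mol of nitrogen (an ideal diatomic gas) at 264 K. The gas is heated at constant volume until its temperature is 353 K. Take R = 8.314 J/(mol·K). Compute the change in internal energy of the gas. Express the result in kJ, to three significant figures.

ΔU ≈ 5.24 kJ

Constant volume ⇒ W = 0, so Q = ΔU = nCᵥΔT with Cᵥ = 5R/2 = 20.79 J/(mol·K).
ΔU = (2.83)(20.79)(353 − 264) = 5235 J.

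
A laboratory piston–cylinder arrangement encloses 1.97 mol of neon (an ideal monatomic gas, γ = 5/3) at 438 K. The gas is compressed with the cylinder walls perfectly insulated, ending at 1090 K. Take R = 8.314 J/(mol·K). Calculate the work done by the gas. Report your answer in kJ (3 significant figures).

W ≈ -16.0 kJ

Adiabatic ⇒ Q = 0, so W_by = −ΔU = nCᵥ(T₁ − T₂).
Cᵥ = 3R/2 = 12.47 J/(mol·K).
W = (1.97)(12.47)(438 − 1090) = -16018 J.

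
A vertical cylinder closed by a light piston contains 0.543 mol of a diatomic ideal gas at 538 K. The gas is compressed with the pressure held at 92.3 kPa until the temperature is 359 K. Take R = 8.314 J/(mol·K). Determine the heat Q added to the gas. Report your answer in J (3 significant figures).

Isobaric: W = nRΔT = (0.543)(8.314)(-179) = -808.1 J.
ΔU = nCᵥΔT with Cᵥ = 5R/2: ΔU = (0.543)(20.79)(-179) = -2020 J.
Q = ΔU + W = -2020 − 808.1 = -2828 J.

Q ≈ -2830 J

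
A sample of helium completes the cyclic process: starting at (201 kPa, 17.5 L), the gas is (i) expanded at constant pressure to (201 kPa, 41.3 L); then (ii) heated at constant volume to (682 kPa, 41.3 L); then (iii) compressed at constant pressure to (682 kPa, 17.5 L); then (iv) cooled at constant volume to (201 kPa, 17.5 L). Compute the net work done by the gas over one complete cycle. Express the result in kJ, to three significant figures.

W_net ≈ -11.4 kJ

Constant-volume legs do no work.
W(i) = (201)(41.3 − 17.5) = 4784 J; W(iii) = (682)(17.5 − 41.3) = -16232 J.
W_net = 4784 − 16232 = -11448 J (the counter-clockwise enclosed area).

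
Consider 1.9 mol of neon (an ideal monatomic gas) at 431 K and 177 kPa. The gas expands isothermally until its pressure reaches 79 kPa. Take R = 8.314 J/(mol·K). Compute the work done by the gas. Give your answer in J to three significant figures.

W ≈ 5490 J

Isothermal process: W = nRT ln(V₂/V₁) = nRT ln(P₁/P₂).
W = (1.9)(8.314)(431) × ln(177/79)
  = 6808 × ln(2.241) = 6808 × 0.8067
W_by_gas = 5492 J.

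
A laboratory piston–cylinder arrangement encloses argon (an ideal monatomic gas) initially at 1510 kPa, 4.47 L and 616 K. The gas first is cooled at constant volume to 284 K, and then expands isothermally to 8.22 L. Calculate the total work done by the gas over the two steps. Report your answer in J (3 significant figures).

W_total ≈ 1900 J

Step 1 (isochoric): W = 0 (constant volume).
After step 1: P = 696.2 kPa (V unchanged).
Step 2 (isothermal): W = P₁V₁ ln(V₂/V₁) = (3112) ln(8.22/4.47) = 1896 J.
W_total = 0 + 1896 = 1896 J.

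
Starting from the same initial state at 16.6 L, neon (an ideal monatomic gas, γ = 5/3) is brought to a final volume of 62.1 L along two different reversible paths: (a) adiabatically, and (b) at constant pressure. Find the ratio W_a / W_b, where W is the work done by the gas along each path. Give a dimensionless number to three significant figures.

Path (a) adiabatic: W = P₁V₁(1 − (V₁/V₂)^(γ−1))/(γ−1) → W_a/(P₁V₁) = 0.8776.
Path (b) isobaric: W = P₁(V₂ − V₁) → W_b/(P₁V₁) = 2.741.
W_a / W_b = 0.8776 / 2.741 = 0.3202.

W_a / W_b ≈ 0.320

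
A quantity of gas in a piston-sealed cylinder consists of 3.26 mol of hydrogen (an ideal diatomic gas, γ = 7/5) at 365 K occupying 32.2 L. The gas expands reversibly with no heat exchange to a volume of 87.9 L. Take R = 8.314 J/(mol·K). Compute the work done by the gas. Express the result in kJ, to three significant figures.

Adiabatic: TV^(γ−1) = const with γ = 7/5.
T₂ = T₁ (V₁/V₂)^(γ−1) = 365 × (32.2/87.9)^0.4 = 365 × 0.6692 = 244.3 K.
W_by = nCᵥ(T₁ − T₂) = (3.26)(20.79)(365 − 244.3) = 8182 J.

W ≈ 8.18 kJ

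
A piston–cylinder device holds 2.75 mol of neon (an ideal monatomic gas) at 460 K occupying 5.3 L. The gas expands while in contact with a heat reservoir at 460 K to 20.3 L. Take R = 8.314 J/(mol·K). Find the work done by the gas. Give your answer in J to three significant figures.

W ≈ 14100 J

Isothermal: W = nRT ln(V₂/V₁).
W = (2.75)(8.314)(460) × ln(20.3/5.3)
  = 10517 × 1.343
W_by_gas = 14124 J.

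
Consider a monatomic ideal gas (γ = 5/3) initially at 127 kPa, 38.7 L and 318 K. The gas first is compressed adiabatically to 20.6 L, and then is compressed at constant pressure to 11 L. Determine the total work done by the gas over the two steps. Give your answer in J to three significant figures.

W_total ≈ -7340 J

Step 1 (adiabatic): W = (P₁V₁ − P₂V₂)/(γ−1) = (4915 − 7483)/0.667 = -3852 J.
After step 1: P = 363.3 kPa, V = 20.6 L, T = 484.2 K.
Step 2 (isobaric): W = PΔV = (363.3 kPa)(11 − 20.6 L) = -3487 J.
W_total = -3852 − 3487 = -7339 J.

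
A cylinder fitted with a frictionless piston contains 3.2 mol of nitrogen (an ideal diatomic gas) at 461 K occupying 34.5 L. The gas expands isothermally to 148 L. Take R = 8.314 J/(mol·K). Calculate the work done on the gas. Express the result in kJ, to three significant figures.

W ≈ -17.9 kJ

Isothermal: W = nRT ln(V₂/V₁).
W = (3.2)(8.314)(461) × ln(148/34.5)
  = 12265 × 1.456
W_by_gas = 17861 J; work on gas = −W_by = -17861 J.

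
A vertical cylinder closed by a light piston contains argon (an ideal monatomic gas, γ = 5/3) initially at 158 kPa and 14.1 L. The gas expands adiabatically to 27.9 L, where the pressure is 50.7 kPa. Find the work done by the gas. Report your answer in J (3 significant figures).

Adiabatic: W = (P₁V₁ − P₂V₂)/(γ − 1) with γ = 5/3.
P₁V₁ = 2228 J, P₂V₂ = 1415 J.
W = (2228 − 1415) / 0.6667 = 1220 J.

W ≈ 1220 J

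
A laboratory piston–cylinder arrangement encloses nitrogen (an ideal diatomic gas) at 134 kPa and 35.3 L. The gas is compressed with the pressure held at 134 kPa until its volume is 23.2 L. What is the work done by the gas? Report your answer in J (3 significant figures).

Isobaric: W = P ΔV.
W = (134 kPa)(23.2 − 35.3 L) = (134)(-12.1) = -1621 J.

W ≈ -1620 J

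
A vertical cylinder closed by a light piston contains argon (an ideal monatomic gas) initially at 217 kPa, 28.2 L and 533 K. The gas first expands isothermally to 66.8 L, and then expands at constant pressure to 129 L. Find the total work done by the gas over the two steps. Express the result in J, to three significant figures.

Step 1 (isothermal): W = P₁V₁ ln(V₂/V₁) = (6119) ln(66.8/28.2) = 5277 J.
After step 1: P = 91.61 kPa, V = 66.8 L, T = 533 K.
Step 2 (isobaric): W = PΔV = (91.61 kPa)(129 − 66.8 L) = 5698 J.
W_total = 5277 + 5698 = 10975 J.

W_total ≈ 11000 J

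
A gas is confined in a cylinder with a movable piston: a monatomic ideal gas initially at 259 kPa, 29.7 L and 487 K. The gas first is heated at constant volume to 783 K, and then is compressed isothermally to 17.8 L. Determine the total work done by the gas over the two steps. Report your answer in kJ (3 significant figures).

W_total ≈ -6.33 kJ

Step 1 (isochoric): W = 0 (constant volume).
After step 1: P = 416.4 kPa (V unchanged).
Step 2 (isothermal): W = P₁V₁ ln(V₂/V₁) = (12368) ln(17.8/29.7) = -6332 J.
W_total = 0 − 6332 = -6332 J.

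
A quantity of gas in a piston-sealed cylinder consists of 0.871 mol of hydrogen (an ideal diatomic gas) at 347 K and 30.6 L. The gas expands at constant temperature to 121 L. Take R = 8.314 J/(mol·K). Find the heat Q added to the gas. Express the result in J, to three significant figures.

Isothermal ⇒ ΔU = 0, so Q = W = nRT ln(V₂/V₁).
Q = (0.871)(8.314)(347) ln(121/30.6) = 2513 × 1.375 = 3455 J.

Q ≈ 3450 J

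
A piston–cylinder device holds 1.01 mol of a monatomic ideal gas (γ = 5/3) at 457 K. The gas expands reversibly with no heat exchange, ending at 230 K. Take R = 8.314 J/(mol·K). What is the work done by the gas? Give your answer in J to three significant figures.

W ≈ 2860 J

Adiabatic ⇒ Q = 0, so W_by = −ΔU = nCᵥ(T₁ − T₂).
Cᵥ = 3R/2 = 12.47 J/(mol·K).
W = (1.01)(12.47)(457 − 230) = 2859 J.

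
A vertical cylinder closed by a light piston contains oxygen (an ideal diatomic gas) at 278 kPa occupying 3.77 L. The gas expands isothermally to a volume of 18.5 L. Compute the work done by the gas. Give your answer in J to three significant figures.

W ≈ 1670 J

Isothermal: W = nRT ln(V₂/V₁) = P₁V₁ ln(V₂/V₁).
P₁V₁ = (278 kPa)(3.77 L) = 1048 J.
W = 1048 × ln(18.5/3.77) = 1048 × 1.591
W_by_gas = 1667 J.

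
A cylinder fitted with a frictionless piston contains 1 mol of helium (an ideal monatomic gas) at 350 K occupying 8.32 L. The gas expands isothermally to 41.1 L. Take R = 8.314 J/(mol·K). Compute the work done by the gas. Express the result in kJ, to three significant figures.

Isothermal: W = nRT ln(V₂/V₁).
W = (1)(8.314)(350) × ln(41.1/8.32)
  = 2910 × 1.597
W_by_gas = 4648 J.

W ≈ 4.65 kJ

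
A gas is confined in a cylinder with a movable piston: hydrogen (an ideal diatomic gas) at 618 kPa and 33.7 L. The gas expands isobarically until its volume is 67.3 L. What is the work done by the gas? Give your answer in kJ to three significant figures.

W ≈ 20.8 kJ

Isobaric: W = P ΔV.
W = (618 kPa)(67.3 − 33.7 L) = (618)(33.6) = 20765 J.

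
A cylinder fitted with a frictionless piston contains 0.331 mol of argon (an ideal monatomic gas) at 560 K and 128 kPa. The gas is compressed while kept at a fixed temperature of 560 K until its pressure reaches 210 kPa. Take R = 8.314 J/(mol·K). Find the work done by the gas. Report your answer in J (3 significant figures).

Isothermal process: W = nRT ln(V₂/V₁) = nRT ln(P₁/P₂).
W = (0.331)(8.314)(560) × ln(128/210)
  = 1541 × ln(0.6095) = 1541 × -0.4951
W_by_gas = -763 J.

W ≈ -763 J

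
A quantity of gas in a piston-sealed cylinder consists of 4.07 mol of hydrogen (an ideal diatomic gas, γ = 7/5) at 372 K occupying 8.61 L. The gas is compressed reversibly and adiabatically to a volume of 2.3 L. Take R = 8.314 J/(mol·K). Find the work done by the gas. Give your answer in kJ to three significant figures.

Adiabatic: TV^(γ−1) = const with γ = 7/5.
T₂ = T₁ (V₁/V₂)^(γ−1) = 372 × (8.61/2.3)^0.4 = 372 × 1.696 = 630.7 K.
W_by = nCᵥ(T₁ − T₂) = (4.07)(20.79)(372 − 630.7) = -21888 J.

W ≈ -21.9 kJ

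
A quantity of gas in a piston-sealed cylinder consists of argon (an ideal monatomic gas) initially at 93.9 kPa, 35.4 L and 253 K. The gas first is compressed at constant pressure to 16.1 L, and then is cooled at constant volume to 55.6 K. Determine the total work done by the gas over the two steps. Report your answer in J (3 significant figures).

Step 1 (isobaric): W = PΔV = (93.9 kPa)(16.1 − 35.4 L) = -1812 J.
Step 2 (isochoric): W = 0 (constant volume).
W_total = -1812 + 0 = -1812 J.

W_total ≈ -1810 J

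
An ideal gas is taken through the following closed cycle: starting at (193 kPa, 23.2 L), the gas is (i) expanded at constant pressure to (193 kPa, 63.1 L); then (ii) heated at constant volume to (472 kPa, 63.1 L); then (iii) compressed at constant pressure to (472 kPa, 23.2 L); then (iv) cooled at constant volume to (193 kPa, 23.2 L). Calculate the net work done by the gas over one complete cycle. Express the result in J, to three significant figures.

Constant-volume legs do no work.
W(i) = (193)(63.1 − 23.2) = 7701 J; W(iii) = (472)(23.2 − 63.1) = -18833 J.
W_net = 7701 − 18833 = -11132 J (the counter-clockwise enclosed area).

W_net ≈ -11100 J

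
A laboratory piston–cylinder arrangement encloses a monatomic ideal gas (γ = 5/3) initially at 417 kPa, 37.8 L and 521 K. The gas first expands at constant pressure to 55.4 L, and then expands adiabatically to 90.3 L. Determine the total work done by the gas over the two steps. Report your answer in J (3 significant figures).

W_total ≈ 17000 J

Step 1 (isobaric): W = PΔV = (417 kPa)(55.4 − 37.8 L) = 7339 J.
After step 1: P = 417 kPa, V = 55.4 L, T = 763.6 K.
Step 2 (adiabatic): W = (P₁V₁ − P₂V₂)/(γ−1) = (23102 − 16680)/0.667 = 9633 J.
W_total = 7339 + 9633 = 16972 J.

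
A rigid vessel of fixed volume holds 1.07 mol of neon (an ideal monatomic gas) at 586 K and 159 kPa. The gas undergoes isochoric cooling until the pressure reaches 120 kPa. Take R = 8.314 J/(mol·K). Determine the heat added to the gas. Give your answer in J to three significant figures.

Constant volume ⇒ W = 0, so Q = ΔU = nCᵥΔT with Cᵥ = 3R/2 = 12.47 J/(mol·K).
At constant V, T₂/T₁ = P₂/P₁ ⇒ ΔT = T₁(P₂/P₁ − 1) = 586·(120/159 − 1) = -143.7 K.
ΔU = (1.07)(12.47)(-143.7) = -1918 J.

Q ≈ -1920 J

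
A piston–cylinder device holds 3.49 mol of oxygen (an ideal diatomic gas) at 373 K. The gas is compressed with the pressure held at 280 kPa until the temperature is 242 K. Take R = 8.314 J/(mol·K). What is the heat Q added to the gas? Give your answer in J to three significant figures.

Q ≈ -13300 J

Isobaric: W = nRΔT = (3.49)(8.314)(-131) = -3801 J.
ΔU = nCᵥΔT with Cᵥ = 5R/2: ΔU = (3.49)(20.79)(-131) = -9503 J.
Q = ΔU + W = -9503 − 3801 = -13304 J.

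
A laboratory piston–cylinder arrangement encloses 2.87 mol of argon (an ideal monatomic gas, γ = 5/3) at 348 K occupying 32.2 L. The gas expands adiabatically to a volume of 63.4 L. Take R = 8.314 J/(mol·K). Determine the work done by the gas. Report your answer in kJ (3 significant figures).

W ≈ 4.53 kJ

Adiabatic: TV^(γ−1) = const with γ = 5/3.
T₂ = T₁ (V₁/V₂)^(γ−1) = 348 × (32.2/63.4)^0.667 = 348 × 0.6366 = 221.5 K.
W_by = nCᵥ(T₁ − T₂) = (2.87)(12.47)(348 − 221.5) = 4527 J.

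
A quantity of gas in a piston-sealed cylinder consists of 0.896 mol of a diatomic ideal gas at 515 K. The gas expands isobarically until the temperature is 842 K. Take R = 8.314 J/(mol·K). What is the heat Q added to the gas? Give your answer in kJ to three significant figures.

Isobaric: W = nRΔT = (0.896)(8.314)(327) = 2436 J.
ΔU = nCᵥΔT with Cᵥ = 5R/2: ΔU = (0.896)(20.79)(327) = 6090 J.
Q = ΔU + W = 6090 + 2436 = 8526 J.

Q ≈ 8.53 kJ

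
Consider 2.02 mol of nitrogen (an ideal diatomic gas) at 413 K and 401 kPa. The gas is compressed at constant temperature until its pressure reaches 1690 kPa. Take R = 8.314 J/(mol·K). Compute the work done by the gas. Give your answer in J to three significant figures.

Isothermal process: W = nRT ln(V₂/V₁) = nRT ln(P₁/P₂).
W = (2.02)(8.314)(413) × ln(401/1690)
  = 6936 × ln(0.2373) = 6936 × -1.439
W_by_gas = -9978 J.

W ≈ -9980 J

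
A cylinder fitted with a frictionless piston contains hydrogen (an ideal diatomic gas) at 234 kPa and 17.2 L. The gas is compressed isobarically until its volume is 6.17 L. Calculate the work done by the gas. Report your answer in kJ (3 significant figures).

W ≈ -2.58 kJ

Isobaric: W = P ΔV.
W = (234 kPa)(6.17 − 17.2 L) = (234)(-11.03) = -2581 J.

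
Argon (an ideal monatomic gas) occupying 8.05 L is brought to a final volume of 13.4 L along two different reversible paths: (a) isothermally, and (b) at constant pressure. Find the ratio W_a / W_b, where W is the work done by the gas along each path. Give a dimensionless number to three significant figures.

W_a / W_b ≈ 0.767

Path (a) isothermal: W = P₁V₁ ln(V₂/V₁) → W_a/(P₁V₁) = 0.5096.
Path (b) isobaric: W = P₁(V₂ − V₁) → W_b/(P₁V₁) = 0.6646.
W_a / W_b = 0.5096 / 0.6646 = 0.7668.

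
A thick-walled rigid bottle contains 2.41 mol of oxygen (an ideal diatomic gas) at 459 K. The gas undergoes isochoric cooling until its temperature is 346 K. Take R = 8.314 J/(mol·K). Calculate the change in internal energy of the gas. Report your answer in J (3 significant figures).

Constant volume ⇒ W = 0, so Q = ΔU = nCᵥΔT with Cᵥ = 5R/2 = 20.79 J/(mol·K).
ΔU = (2.41)(20.79)(346 − 459) = -5660 J.

ΔU ≈ -5660 J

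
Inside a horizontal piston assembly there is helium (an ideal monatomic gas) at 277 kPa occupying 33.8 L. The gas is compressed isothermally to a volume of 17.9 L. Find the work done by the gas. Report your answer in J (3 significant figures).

W ≈ -5950 J

Isothermal: W = nRT ln(V₂/V₁) = P₁V₁ ln(V₂/V₁).
P₁V₁ = (277 kPa)(33.8 L) = 9363 J.
W = 9363 × ln(17.9/33.8) = 9363 × -0.6357
W_by_gas = -5951 J.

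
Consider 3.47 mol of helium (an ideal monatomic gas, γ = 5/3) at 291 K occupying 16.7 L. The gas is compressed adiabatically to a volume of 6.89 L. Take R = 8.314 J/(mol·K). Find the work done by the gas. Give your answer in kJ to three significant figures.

W ≈ -10.1 kJ

Adiabatic: TV^(γ−1) = const with γ = 5/3.
T₂ = T₁ (V₁/V₂)^(γ−1) = 291 × (16.7/6.89)^0.667 = 291 × 1.804 = 525.1 K.
W_by = nCᵥ(T₁ − T₂) = (3.47)(12.47)(291 − 525.1) = -10130 J.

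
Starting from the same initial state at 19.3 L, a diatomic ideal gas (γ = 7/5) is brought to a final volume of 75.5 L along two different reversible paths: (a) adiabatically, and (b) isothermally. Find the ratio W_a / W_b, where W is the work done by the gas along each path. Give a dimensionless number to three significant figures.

Path (a) adiabatic: W = P₁V₁(1 − (V₁/V₂)^(γ−1))/(γ−1) → W_a/(P₁V₁) = 1.051.
Path (b) isothermal: W = P₁V₁ ln(V₂/V₁) → W_b/(P₁V₁) = 1.364.
W_a / W_b = 1.051 / 1.364 = 0.7707.

W_a / W_b ≈ 0.771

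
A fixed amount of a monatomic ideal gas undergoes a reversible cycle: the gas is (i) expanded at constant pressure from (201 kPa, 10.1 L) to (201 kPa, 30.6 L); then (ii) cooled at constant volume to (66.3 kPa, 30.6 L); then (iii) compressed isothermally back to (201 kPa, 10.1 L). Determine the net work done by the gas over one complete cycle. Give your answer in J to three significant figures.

Leg (i): W = PΔV = (201)(30.6 − 10.1) = 4120 J.
Leg (ii): W = 0.
Leg (iii): W = PᵢVᵢ ln(V_f/Vᵢ) = (2029) ln(10.1/30.6) = -2249 J.
W_net = 4120 − 2249 = 1872 J.

W_net ≈ 1870 J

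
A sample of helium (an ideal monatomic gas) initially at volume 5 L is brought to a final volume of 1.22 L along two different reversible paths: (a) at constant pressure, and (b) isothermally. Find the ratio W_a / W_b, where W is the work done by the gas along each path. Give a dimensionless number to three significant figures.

Path (a) isobaric: W = P₁(V₂ − V₁) → W_a/(P₁V₁) = -0.756.
Path (b) isothermal: W = P₁V₁ ln(V₂/V₁) → W_b/(P₁V₁) = -1.411.
W_a / W_b = -0.756 / -1.411 = 0.5359.

W_a / W_b ≈ 0.536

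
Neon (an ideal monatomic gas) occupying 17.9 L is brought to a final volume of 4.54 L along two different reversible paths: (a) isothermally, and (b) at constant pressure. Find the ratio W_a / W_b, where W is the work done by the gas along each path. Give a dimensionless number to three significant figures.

Path (a) isothermal: W = P₁V₁ ln(V₂/V₁) → W_a/(P₁V₁) = -1.372.
Path (b) isobaric: W = P₁(V₂ − V₁) → W_b/(P₁V₁) = -0.7464.
W_a / W_b = -1.372 / -0.7464 = 1.838.

W_a / W_b ≈ 1.84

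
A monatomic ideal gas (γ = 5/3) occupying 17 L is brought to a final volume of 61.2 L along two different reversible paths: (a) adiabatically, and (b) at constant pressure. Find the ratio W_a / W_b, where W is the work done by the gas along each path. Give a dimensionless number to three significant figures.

W_a / W_b ≈ 0.331

Path (a) adiabatic: W = P₁V₁(1 − (V₁/V₂)^(γ−1))/(γ−1) → W_a/(P₁V₁) = 0.8614.
Path (b) isobaric: W = P₁(V₂ − V₁) → W_b/(P₁V₁) = 2.6.
W_a / W_b = 0.8614 / 2.6 = 0.3313.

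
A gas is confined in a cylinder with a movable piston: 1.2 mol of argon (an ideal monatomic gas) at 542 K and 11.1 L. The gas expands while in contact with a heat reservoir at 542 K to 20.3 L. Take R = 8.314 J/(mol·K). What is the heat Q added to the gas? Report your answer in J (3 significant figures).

Isothermal ⇒ ΔU = 0, so Q = W = nRT ln(V₂/V₁).
Q = (1.2)(8.314)(542) ln(20.3/11.1) = 5407 × 0.6037 = 3264 J.

Q ≈ 3260 J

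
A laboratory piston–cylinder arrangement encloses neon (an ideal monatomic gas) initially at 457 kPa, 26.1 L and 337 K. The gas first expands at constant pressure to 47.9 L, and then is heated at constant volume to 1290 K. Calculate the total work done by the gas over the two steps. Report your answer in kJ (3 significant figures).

Step 1 (isobaric): W = PΔV = (457 kPa)(47.9 − 26.1 L) = 9963 J.
Step 2 (isochoric): W = 0 (constant volume).
W_total = 9963 + 0 = 9963 J.

W_total ≈ 9.96 kJ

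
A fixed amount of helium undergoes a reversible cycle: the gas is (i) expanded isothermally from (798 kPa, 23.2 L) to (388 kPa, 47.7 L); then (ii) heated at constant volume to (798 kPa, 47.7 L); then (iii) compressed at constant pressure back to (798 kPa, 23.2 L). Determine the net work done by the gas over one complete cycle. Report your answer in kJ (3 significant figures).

W_net ≈ -6.21 kJ

Leg (i): W = PᵢVᵢ ln(V_f/Vᵢ) = (18514) ln(47.7/23.2) = 13344 J.
Leg (ii): W = 0.
Leg (iii): W = PΔV = (798)(23.2 − 47.7) = -19551 J.
W_net = 13344 − 19551 = -6207 J.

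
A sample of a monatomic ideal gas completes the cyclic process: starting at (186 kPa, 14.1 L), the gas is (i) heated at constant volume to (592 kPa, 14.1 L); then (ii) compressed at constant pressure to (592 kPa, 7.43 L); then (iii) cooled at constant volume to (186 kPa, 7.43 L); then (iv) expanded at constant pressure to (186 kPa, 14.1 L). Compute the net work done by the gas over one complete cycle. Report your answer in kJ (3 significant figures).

W_net ≈ -2.71 kJ

Constant-volume legs do no work.
W(ii) = (592)(7.43 − 14.1) = -3949 J; W(iv) = (186)(14.1 − 7.43) = 1241 J.
W_net = -3949 + 1241 = -2708 J (the counter-clockwise enclosed area).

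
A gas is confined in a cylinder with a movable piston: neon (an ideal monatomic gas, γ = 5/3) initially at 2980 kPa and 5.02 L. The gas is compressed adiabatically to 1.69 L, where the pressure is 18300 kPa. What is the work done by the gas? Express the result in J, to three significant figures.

Adiabatic: W = (P₁V₁ − P₂V₂)/(γ − 1) with γ = 5/3.
P₁V₁ = 14960 J, P₂V₂ = 30927 J.
W = (14960 − 30927) / 0.6667 = -23951 J.

W ≈ -24000 J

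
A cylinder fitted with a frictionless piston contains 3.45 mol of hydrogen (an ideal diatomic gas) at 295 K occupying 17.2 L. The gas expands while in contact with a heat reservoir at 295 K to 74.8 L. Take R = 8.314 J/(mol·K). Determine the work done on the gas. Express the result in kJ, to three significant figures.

W ≈ -12.4 kJ

Isothermal: W = nRT ln(V₂/V₁).
W = (3.45)(8.314)(295) × ln(74.8/17.2)
  = 8462 × 1.47
W_by_gas = 12438 J; work on gas = −W_by = -12438 J.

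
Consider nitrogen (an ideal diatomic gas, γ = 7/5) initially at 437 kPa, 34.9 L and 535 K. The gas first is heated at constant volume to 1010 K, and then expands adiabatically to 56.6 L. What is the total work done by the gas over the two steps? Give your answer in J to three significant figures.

W_total ≈ 12700 J

Step 1 (isochoric): W = 0 (constant volume).
After step 1: P = 825 kPa (V unchanged).
Step 2 (adiabatic): W = (P₁V₁ − P₂V₂)/(γ−1) = (28792 − 23729)/0.4 = 12658 J.
W_total = 0 + 12658 = 12658 J.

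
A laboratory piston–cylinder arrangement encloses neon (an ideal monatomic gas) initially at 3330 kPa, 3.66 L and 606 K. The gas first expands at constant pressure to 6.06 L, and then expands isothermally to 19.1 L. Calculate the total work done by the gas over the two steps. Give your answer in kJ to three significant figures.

W_total ≈ 31.2 kJ

Step 1 (isobaric): W = PΔV = (3330 kPa)(6.06 − 3.66 L) = 7992 J.
After step 1: P = 3330 kPa, V = 6.06 L, T = 1003 K.
Step 2 (isothermal): W = P₁V₁ ln(V₂/V₁) = (20180) ln(19.1/6.06) = 23166 J.
W_total = 7992 + 23166 = 31158 J.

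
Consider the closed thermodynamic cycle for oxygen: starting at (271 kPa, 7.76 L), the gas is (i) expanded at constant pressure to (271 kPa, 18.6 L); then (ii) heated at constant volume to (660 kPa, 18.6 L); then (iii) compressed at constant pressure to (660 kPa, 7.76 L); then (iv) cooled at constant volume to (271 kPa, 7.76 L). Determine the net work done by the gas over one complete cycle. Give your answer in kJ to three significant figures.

Constant-volume legs do no work.
W(i) = (271)(18.6 − 7.76) = 2938 J; W(iii) = (660)(7.76 − 18.6) = -7154 J.
W_net = 2938 − 7154 = -4217 J (the counter-clockwise enclosed area).

W_net ≈ -4.22 kJ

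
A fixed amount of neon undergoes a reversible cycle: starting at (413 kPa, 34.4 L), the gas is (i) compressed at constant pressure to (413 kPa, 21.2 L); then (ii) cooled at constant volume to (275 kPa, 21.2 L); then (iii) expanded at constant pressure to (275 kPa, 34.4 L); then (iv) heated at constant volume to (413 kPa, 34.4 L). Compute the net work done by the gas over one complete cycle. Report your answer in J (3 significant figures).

W_net ≈ -1820 J

Constant-volume legs do no work.
W(i) = (413)(21.2 − 34.4) = -5452 J; W(iii) = (275)(34.4 − 21.2) = 3630 J.
W_net = -5452 + 3630 = -1822 J (the counter-clockwise enclosed area).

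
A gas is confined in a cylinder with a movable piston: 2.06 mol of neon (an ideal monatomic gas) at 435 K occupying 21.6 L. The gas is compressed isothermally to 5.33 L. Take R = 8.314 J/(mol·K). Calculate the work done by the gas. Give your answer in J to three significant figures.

Isothermal: W = nRT ln(V₂/V₁).
W = (2.06)(8.314)(435) × ln(5.33/21.6)
  = 7450 × -1.399
W_by_gas = -10425 J.

W ≈ -10400 J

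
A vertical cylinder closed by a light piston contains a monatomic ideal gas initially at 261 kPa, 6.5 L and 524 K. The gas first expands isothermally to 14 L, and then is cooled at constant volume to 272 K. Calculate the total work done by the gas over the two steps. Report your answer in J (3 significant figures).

W_total ≈ 1300 J

Step 1 (isothermal): W = P₁V₁ ln(V₂/V₁) = (1696) ln(14/6.5) = 1302 J.
Step 2 (isochoric): W = 0 (constant volume).
W_total = 1302 + 0 = 1302 J.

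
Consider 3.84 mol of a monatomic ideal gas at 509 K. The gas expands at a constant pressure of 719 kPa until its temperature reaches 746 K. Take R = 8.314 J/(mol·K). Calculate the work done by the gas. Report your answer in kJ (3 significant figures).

W ≈ 7.57 kJ

Isobaric: W = P ΔV = nR ΔT.
W = (3.84)(8.314)(746 − 509) = 7566 J.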